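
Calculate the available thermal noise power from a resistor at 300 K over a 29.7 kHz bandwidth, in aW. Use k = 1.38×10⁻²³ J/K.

P_n = kTB = 1.38×10⁻²³ × 300 × 2.97×10⁴ = 1.23×10⁻¹⁶ W = 123 aW

123 aW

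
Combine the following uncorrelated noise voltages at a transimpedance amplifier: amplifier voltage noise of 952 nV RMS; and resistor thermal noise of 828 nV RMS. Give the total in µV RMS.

Uncorrelated sources add in power (mean-square): V_tot = √(ΣV_i²)
V_tot = √[(9.52×10⁻⁷)² + (8.28×10⁻⁷)²] = 1.26×10⁻⁶ V = 1.26 µV

1.26 µV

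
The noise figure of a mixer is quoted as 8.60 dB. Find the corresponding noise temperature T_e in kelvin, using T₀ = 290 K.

F = 10^(8.60/10) = 7.24436
T_e = (F − 1)·T₀ = (7.24436 − 1) × 290 = 1811 K

1811 K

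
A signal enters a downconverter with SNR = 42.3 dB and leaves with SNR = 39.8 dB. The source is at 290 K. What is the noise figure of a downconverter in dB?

2.5 dB

NF (dB) = SNR_in(dB) − SNR_out(dB) when the source is at T₀
NF = 42.3 − 39.8 = 2.5 dB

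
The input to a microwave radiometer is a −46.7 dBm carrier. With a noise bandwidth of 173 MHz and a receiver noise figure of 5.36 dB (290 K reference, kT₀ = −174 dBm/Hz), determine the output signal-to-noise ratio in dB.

39.6 dB

Noise floor: N = −174 + 10 log₁₀(B) + NF
10 log₁₀(1.73×10⁸) = 82.38 dB
N = −174 + 82.38 + 5.36 = −86.26 dBm
SNR = P_sig − N = −46.7 − (−86.26) = 39.56 dB → 39.6 dB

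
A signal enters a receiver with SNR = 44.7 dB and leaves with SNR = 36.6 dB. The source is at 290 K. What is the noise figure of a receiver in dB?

8.1 dB

NF (dB) = SNR_in(dB) − SNR_out(dB) when the source is at T₀
NF = 44.7 − 36.6 = 8.1 dB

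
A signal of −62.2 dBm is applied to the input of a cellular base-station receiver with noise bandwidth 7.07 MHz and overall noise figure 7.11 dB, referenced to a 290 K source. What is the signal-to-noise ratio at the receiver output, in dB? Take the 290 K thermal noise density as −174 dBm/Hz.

Noise floor: N = −174 + 10 log₁₀(B) + NF
10 log₁₀(7.07×10⁶) = 68.49 dB
N = −174 + 68.49 + 7.11 = −98.40 dBm
SNR = P_sig − N = −62.2 − (−98.40) = 36.20 dB → 36.2 dB

36.2 dB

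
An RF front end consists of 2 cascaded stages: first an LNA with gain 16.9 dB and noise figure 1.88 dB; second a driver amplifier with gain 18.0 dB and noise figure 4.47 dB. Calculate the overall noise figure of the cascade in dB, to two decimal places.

Convert to linear (a loss of L dB is a gain of −L dB): F_i = 10^(NF_i/10), G_i = 10^(G_i,dB/10)
  Stage 1: F_1 = 10^(1.88/10) = 1.542, G_1 = 10^(16.9/10) = 48.98
  Stage 2: F_2 = 10^(4.47/10) = 2.799, G_2 = 10^(18.0/10) = 63.10
Friis cascade:
  F = 1.542 + (2.799 − 1)/48.98 = 1.578
NF = 10 log₁₀(1.578) = 1.98 dB

1.98 dB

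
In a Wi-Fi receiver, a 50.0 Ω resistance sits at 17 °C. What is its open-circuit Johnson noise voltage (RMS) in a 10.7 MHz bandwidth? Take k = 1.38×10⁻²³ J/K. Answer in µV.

2.93 µV

T = 17 °C + 273.15 = 290.15 K
V_n = √(4kTRB)
4kTRB = 4 × 1.38×10⁻²³ × 290.15 × 5.00×10¹ × 1.07×10⁷ = 8.57×10⁻¹² V²
V_n = √(8.57×10⁻¹²) = 2.93×10⁻⁶ V = 2.93 µV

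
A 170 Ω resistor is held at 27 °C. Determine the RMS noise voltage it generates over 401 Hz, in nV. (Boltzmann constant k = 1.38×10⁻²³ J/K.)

T = 27 °C + 273.15 = 300.15 K
V_n = √(4kTRB)
4kTRB = 4 × 1.38×10⁻²³ × 300.15 × 1.70×10² × 4.01×10² = 1.13×10⁻¹⁵ V²
V_n = √(1.13×10⁻¹⁵) = 3.36×10⁻⁸ V = 33.6 nV

33.6 nV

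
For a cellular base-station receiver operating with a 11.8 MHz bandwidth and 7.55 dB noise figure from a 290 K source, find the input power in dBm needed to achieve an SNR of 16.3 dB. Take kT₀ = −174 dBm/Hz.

Sensitivity = −174 + 10 log₁₀(B) + NF + SNR_min
= −174 + 70.72 + 7.55 + 16.3
= −79.43 dBm → −79.4 dBm

−79.4 dBm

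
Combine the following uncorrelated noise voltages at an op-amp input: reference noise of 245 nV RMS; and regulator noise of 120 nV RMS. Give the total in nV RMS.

273 nV

Uncorrelated sources add in power (mean-square): V_tot = √(ΣV_i²)
V_tot = √[(2.45×10⁻⁷)² + (1.20×10⁻⁷)²] = 2.73×10⁻⁷ V = 273 nV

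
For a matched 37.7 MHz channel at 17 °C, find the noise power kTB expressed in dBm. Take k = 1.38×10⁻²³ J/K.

−98.2 dBm

T = 17 °C + 273.15 = 290.15 K
P_n = kTB = 1.38×10⁻²³ × 290.15 × 3.77×10⁷ = 1.51×10⁻¹³ W
In dBm: 10 log₁₀(1.51×10⁻¹³ / 10⁻³) = −98.2 dBm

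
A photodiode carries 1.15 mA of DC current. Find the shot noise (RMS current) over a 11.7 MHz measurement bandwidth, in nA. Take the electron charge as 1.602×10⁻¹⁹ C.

65.7 nA

I_n = √(2qI·B)
2qI·B = 2 × 1.602×10⁻¹⁹ × 1.15×10⁻³ × 1.17×10⁷ = 4.31×10⁻¹⁵ A²
I_n = √(4.31×10⁻¹⁵) = 6.57×10⁻⁸ A = 65.7 nA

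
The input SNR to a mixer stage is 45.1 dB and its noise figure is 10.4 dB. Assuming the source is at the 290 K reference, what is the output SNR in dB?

34.7 dB

By definition F = SNR_in/SNR_out, so in dB: SNR_out = SNR_in − NF
SNR_out = 45.1 − 10.4 = 34.7 dB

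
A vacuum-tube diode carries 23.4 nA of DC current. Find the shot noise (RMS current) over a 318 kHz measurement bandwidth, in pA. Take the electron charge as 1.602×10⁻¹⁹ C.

I_n = √(2qI·B)
2qI·B = 2 × 1.602×10⁻¹⁹ × 2.34×10⁻⁸ × 3.18×10⁵ = 2.38×10⁻²¹ A²
I_n = √(2.38×10⁻²¹) = 4.88×10⁻¹¹ A = 48.8 pA

48.8 pA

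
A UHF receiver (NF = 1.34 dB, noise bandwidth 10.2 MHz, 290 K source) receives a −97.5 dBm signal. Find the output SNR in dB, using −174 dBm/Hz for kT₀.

Noise floor: N = −174 + 10 log₁₀(B) + NF
10 log₁₀(1.02×10⁷) = 70.09 dB
N = −174 + 70.09 + 1.34 = −102.57 dBm
SNR = P_sig − N = −97.5 − (−102.57) = 5.07 dB → 5.1 dB

5.1 dB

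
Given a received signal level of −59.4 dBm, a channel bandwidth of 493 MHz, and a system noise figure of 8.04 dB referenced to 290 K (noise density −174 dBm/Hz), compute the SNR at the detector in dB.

19.6 dB

Noise floor: N = −174 + 10 log₁₀(B) + NF
10 log₁₀(4.93×10⁸) = 86.93 dB
N = −174 + 86.93 + 8.04 = −79.03 dBm
SNR = P_sig − N = −59.4 − (−79.03) = 19.63 dB → 19.6 dB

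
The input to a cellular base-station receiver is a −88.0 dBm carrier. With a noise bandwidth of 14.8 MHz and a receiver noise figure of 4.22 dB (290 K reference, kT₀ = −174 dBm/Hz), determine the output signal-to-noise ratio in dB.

10.1 dB

Noise floor: N = −174 + 10 log₁₀(B) + NF
10 log₁₀(1.48×10⁷) = 71.7 dB
N = −174 + 71.7 + 4.22 = −98.08 dBm
SNR = P_sig − N = −88.0 − (−98.08) = 10.08 dB → 10.1 dB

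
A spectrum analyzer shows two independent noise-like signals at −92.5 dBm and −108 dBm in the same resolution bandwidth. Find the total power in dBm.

Convert to linear, add, convert back:
P₁ = 5.62×10⁻¹³ W, P₂ = 1.58×10⁻¹⁴ W
P_tot = 5.78×10⁻¹³ W → 10 log₁₀(P_tot / 10⁻³) = −92.4 dBm

−92.4 dBm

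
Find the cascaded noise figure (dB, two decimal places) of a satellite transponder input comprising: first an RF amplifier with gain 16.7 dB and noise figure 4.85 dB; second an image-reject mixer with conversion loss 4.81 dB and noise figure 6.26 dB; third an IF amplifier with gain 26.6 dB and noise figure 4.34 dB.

Convert to linear (a loss of L dB is a gain of −L dB): F_i = 10^(NF_i/10), G_i = 10^(G_i,dB/10)
  Stage 1: F_1 = 10^(4.85/10) = 3.055, G_1 = 10^(16.7/10) = 46.77
  Stage 2: F_2 = 10^(6.26/10) = 4.227, G_2 = 10^(−4.81/10) = 0.3304
  Stage 3: F_3 = 10^(4.34/10) = 2.716, G_3 = 10^(26.6/10) = 457.1
Friis cascade:
  F = 3.055 + (4.227 − 1)/46.77 + (2.716 − 1)/15.45 = 3.235
NF = 10 log₁₀(3.235) = 5.10 dB

5.10 dB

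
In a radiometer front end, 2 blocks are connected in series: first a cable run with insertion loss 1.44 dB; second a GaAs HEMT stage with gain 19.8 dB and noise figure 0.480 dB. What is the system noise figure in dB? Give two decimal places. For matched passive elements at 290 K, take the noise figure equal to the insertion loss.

1.92 dB

Convert to linear (a loss of L dB is a gain of −L dB): F_i = 10^(NF_i/10), G_i = 10^(G_i,dB/10)
  Stage 1: F_1 = 10^(1.44/10) = 1.393, G_1 = 10^(−1.44/10) = 0.7178
  Stage 2: F_2 = 10^(0.480/10) = 1.117, G_2 = 10^(19.8/10) = 95.50
Friis cascade:
  F = 1.393 + (1.117 − 1)/0.7178 = 1.556
NF = 10 log₁₀(1.556) = 1.92 dB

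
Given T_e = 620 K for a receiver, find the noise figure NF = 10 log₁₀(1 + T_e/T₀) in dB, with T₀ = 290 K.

4.97 dB

F = 1 + T_e/T₀ = 1 + 620/290 = 3.13793
NF = 10 log₁₀(3.13793) = 4.97 dB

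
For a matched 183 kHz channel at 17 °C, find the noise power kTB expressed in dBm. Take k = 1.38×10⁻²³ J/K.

−121.4 dBm

T = 17 °C + 273.15 = 290.15 K
P_n = kTB = 1.38×10⁻²³ × 290.15 × 1.83×10⁵ = 7.33×10⁻¹⁶ W
In dBm: 10 log₁₀(7.33×10⁻¹⁶ / 10⁻³) = −121.4 dBm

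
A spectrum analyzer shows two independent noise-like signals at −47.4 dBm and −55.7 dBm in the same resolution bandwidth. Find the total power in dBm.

−46.8 dBm

Convert to linear, add, convert back:
P₁ = 1.82×10⁻⁸ W, P₂ = 2.69×10⁻⁹ W
P_tot = 2.09×10⁻⁸ W → 10 log₁₀(P_tot / 10⁻³) = −46.8 dBm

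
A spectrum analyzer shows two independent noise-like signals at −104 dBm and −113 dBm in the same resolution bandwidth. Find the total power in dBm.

−103.5 dBm

Convert to linear, add, convert back:
P₁ = 3.98×10⁻¹⁴ W, P₂ = 5.01×10⁻¹⁵ W
P_tot = 4.48×10⁻¹⁴ W → 10 log₁₀(P_tot / 10⁻³) = −103.5 dBm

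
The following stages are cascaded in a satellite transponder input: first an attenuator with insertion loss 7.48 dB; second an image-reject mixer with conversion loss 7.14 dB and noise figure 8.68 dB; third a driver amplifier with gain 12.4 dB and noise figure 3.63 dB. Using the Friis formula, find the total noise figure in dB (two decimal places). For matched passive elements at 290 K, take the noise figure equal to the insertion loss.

18.99 dB

Convert to linear (a loss of L dB is a gain of −L dB): F_i = 10^(NF_i/10), G_i = 10^(G_i,dB/10)
  Stage 1: F_1 = 10^(7.48/10) = 5.598, G_1 = 10^(−7.48/10) = 0.1786
  Stage 2: F_2 = 10^(8.68/10) = 7.379, G_2 = 10^(−7.14/10) = 0.1932
  Stage 3: F_3 = 10^(3.63/10) = 2.307, G_3 = 10^(12.4/10) = 17.38
Friis cascade:
  F = 5.598 + (7.379 − 1)/0.1786 + (2.307 − 1)/0.03451 = 79.17
NF = 10 log₁₀(79.17) = 18.99 dB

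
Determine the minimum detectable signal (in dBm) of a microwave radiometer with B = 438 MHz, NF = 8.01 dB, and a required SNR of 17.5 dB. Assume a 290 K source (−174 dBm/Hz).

Sensitivity = −174 + 10 log₁₀(B) + NF + SNR_min
= −174 + 86.41 + 8.01 + 17.5
= −62.08 dBm → −62.1 dBm

−62.1 dBm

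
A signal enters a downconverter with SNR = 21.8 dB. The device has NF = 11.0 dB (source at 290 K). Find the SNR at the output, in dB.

By definition F = SNR_in/SNR_out, so in dB: SNR_out = SNR_in − NF
SNR_out = 21.8 − 11.0 = 10.8 dB

10.8 dB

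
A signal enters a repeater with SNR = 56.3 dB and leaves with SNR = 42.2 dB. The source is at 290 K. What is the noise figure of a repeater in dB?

NF (dB) = SNR_in(dB) − SNR_out(dB) when the source is at T₀
NF = 56.3 − 42.2 = 14.1 dB

14.1 dB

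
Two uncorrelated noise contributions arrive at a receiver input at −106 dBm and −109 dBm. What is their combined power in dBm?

Convert to linear, add, convert back:
P₁ = 2.51×10⁻¹⁴ W, P₂ = 1.26×10⁻¹⁴ W
P_tot = 3.77×10⁻¹⁴ W → 10 log₁₀(P_tot / 10⁻³) = −104.2 dBm

−104.2 dBm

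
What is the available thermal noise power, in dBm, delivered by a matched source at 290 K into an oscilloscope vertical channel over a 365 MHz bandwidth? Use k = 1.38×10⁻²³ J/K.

−88.4 dBm

P_n = kTB = 1.38×10⁻²³ × 290 × 3.65×10⁸ = 1.46×10⁻¹² W
In dBm: 10 log₁₀(1.46×10⁻¹² / 10⁻³) = −88.4 dBm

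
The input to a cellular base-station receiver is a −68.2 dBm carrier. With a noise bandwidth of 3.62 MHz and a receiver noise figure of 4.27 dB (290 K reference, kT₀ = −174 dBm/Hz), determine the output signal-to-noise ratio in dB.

Noise floor: N = −174 + 10 log₁₀(B) + NF
10 log₁₀(3.62×10⁶) = 65.59 dB
N = −174 + 65.59 + 4.27 = −104.14 dBm
SNR = P_sig − N = −68.2 − (−104.14) = 35.94 dB → 35.9 dB

35.9 dB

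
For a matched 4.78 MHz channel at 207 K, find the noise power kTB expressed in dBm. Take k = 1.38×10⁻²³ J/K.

−108.6 dBm

P_n = kTB = 1.38×10⁻²³ × 207 × 4.78×10⁶ = 1.37×10⁻¹⁴ W
In dBm: 10 log₁₀(1.37×10⁻¹⁴ / 10⁻³) = −108.6 dBm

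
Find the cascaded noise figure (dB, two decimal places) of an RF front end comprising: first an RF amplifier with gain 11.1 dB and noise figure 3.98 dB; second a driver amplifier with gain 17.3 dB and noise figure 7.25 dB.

Convert to linear (a loss of L dB is a gain of −L dB): F_i = 10^(NF_i/10), G_i = 10^(G_i,dB/10)
  Stage 1: F_1 = 10^(3.98/10) = 2.500, G_1 = 10^(11.1/10) = 12.88
  Stage 2: F_2 = 10^(7.25/10) = 5.309, G_2 = 10^(17.3/10) = 53.70
Friis cascade:
  F = 2.500 + (5.309 − 1)/12.88 = 2.835
NF = 10 log₁₀(2.835) = 4.53 dB

4.53 dB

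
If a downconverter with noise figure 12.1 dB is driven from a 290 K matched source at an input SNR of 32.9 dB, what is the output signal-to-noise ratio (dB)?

20.8 dB

By definition F = SNR_in/SNR_out, so in dB: SNR_out = SNR_in − NF
SNR_out = 32.9 − 12.1 = 20.8 dB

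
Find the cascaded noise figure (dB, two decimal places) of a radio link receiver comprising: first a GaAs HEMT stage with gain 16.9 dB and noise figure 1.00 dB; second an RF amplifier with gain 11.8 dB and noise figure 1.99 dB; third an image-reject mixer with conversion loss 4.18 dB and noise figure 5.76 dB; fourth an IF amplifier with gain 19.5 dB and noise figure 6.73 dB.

1.10 dB

Convert to linear (a loss of L dB is a gain of −L dB): F_i = 10^(NF_i/10), G_i = 10^(G_i,dB/10)
  Stage 1: F_1 = 10^(1.00/10) = 1.259, G_1 = 10^(16.9/10) = 48.98
  Stage 2: F_2 = 10^(1.99/10) = 1.581, G_2 = 10^(11.8/10) = 15.14
  Stage 3: F_3 = 10^(5.76/10) = 3.767, G_3 = 10^(−4.18/10) = 0.3819
  Stage 4: F_4 = 10^(6.73/10) = 4.710, G_4 = 10^(19.5/10) = 89.13
Friis cascade:
  F = 1.259 + (1.581 − 1)/48.98 + (3.767 − 1)/741.3 + (4.710 − 1)/283.1 = 1.288
NF = 10 log₁₀(1.288) = 1.10 dB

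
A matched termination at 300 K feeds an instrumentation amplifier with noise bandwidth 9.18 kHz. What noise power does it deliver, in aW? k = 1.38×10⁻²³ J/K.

P_n = kTB = 1.38×10⁻²³ × 300 × 9.18×10³ = 3.80×10⁻¹⁷ W = 38.0 aW

38.0 aW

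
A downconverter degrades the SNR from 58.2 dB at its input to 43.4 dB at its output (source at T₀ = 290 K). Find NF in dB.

NF (dB) = SNR_in(dB) − SNR_out(dB) when the source is at T₀
NF = 58.2 − 43.4 = 14.8 dB

14.8 dB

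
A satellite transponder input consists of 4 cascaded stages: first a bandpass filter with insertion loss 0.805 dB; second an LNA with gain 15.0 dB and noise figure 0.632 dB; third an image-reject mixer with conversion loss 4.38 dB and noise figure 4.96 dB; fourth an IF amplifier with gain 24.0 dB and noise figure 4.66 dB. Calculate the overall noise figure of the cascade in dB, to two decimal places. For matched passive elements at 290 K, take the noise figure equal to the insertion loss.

Convert to linear (a loss of L dB is a gain of −L dB): F_i = 10^(NF_i/10), G_i = 10^(G_i,dB/10)
  Stage 1: F_1 = 10^(0.805/10) = 1.204, G_1 = 10^(−0.805/10) = 0.8308
  Stage 2: F_2 = 10^(0.632/10) = 1.157, G_2 = 10^(15.0/10) = 31.62
  Stage 3: F_3 = 10^(4.96/10) = 3.133, G_3 = 10^(−4.38/10) = 0.3648
  Stage 4: F_4 = 10^(4.66/10) = 2.924, G_4 = 10^(24.0/10) = 251.2
Friis cascade:
  F = 1.204 + (1.157 − 1)/0.8308 + (3.133 − 1)/26.27 + (2.924 − 1)/9.583 = 1.674
NF = 10 log₁₀(1.674) = 2.24 dB

2.24 dB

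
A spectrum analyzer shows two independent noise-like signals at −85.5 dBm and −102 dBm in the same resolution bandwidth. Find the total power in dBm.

Convert to linear, add, convert back:
P₁ = 2.82×10⁻¹² W, P₂ = 6.31×10⁻¹⁴ W
P_tot = 2.88×10⁻¹² W → 10 log₁₀(P_tot / 10⁻³) = −85.4 dBm

−85.4 dBm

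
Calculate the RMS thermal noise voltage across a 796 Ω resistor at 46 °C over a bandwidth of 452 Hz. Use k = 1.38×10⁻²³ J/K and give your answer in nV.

79.6 nV

T = 46 °C + 273.15 = 319.15 K
V_n = √(4kTRB)
4kTRB = 4 × 1.38×10⁻²³ × 319.15 × 7.96×10² × 4.52×10² = 6.34×10⁻¹⁵ V²
V_n = √(6.34×10⁻¹⁵) = 7.96×10⁻⁸ V = 79.6 nV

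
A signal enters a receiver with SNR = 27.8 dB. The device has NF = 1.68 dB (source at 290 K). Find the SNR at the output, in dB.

By definition F = SNR_in/SNR_out, so in dB: SNR_out = SNR_in − NF
SNR_out = 27.8 − 1.68 = 26.12 dB

26.12 dB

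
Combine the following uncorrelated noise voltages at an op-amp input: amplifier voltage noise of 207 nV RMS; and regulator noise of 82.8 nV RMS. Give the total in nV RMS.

223 nV

Uncorrelated sources add in power (mean-square): V_tot = √(ΣV_i²)
V_tot = √[(2.07×10⁻⁷)² + (8.28×10⁻⁸)²] = 2.23×10⁻⁷ V = 223 nV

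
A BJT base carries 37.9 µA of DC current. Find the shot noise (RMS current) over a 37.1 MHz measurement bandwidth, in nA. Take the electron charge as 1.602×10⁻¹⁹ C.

I_n = √(2qI·B)
2qI·B = 2 × 1.602×10⁻¹⁹ × 3.79×10⁻⁵ × 3.71×10⁷ = 4.51×10⁻¹⁶ A²
I_n = √(4.51×10⁻¹⁶) = 2.12×10⁻⁸ A = 21.2 nA

21.2 nA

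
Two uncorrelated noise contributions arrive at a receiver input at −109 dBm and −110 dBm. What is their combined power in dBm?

Convert to linear, add, convert back:
P₁ = 1.26×10⁻¹⁴ W, P₂ = 1.00×10⁻¹⁴ W
P_tot = 2.26×10⁻¹⁴ W → 10 log₁₀(P_tot / 10⁻³) = −106.5 dBm

−106.5 dBm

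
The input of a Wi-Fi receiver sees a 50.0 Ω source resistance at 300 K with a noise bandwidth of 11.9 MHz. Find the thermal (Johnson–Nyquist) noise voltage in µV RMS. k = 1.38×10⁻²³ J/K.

3.14 µV

V_n = √(4kTRB)
4kTRB = 4 × 1.38×10⁻²³ × 300 × 5.00×10¹ × 1.19×10⁷ = 9.85×10⁻¹² V²
V_n = √(9.85×10⁻¹²) = 3.14×10⁻⁶ V = 3.14 µV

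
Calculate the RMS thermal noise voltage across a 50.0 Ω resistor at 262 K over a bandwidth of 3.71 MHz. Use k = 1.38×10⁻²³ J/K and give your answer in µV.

1.64 µV

V_n = √(4kTRB)
4kTRB = 4 × 1.38×10⁻²³ × 262 × 5.00×10¹ × 3.71×10⁶ = 2.68×10⁻¹² V²
V_n = √(2.68×10⁻¹²) = 1.64×10⁻⁶ V = 1.64 µV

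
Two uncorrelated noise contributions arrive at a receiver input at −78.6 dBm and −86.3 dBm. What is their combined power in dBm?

−77.9 dBm

Convert to linear, add, convert back:
P₁ = 1.38×10⁻¹¹ W, P₂ = 2.34×10⁻¹² W
P_tot = 1.61×10⁻¹¹ W → 10 log₁₀(P_tot / 10⁻³) = −77.9 dBm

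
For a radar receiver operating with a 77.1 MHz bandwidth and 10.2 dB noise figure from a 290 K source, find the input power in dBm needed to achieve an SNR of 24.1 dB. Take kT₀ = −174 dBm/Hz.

Sensitivity = −174 + 10 log₁₀(B) + NF + SNR_min
= −174 + 78.87 + 10.2 + 24.1
= −60.83 dBm → −60.8 dBm

−60.8 dBm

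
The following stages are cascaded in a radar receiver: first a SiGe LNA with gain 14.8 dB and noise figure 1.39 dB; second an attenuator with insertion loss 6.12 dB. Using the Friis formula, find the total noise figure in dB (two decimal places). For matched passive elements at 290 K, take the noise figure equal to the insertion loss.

1.70 dB

Convert to linear (a loss of L dB is a gain of −L dB): F_i = 10^(NF_i/10), G_i = 10^(G_i,dB/10)
  Stage 1: F_1 = 10^(1.39/10) = 1.377, G_1 = 10^(14.8/10) = 30.20
  Stage 2: F_2 = 10^(6.12/10) = 4.093, G_2 = 10^(−6.12/10) = 0.2443
Friis cascade:
  F = 1.377 + (4.093 − 1)/30.20 = 1.480
NF = 10 log₁₀(1.480) = 1.70 dB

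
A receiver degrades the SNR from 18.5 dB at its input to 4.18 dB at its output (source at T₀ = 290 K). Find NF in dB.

14.32 dB

NF (dB) = SNR_in(dB) − SNR_out(dB) when the source is at T₀
NF = 18.5 − 4.18 = 14.32 dB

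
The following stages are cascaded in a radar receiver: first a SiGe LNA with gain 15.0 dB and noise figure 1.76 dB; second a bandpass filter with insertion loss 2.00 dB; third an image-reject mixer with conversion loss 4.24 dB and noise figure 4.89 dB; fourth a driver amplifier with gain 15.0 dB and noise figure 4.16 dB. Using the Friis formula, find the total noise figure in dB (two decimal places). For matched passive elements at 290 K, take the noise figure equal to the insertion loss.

2.64 dB

Convert to linear (a loss of L dB is a gain of −L dB): F_i = 10^(NF_i/10), G_i = 10^(G_i,dB/10)
  Stage 1: F_1 = 10^(1.76/10) = 1.500, G_1 = 10^(15.0/10) = 31.62
  Stage 2: F_2 = 10^(2.00/10) = 1.585, G_2 = 10^(−2.00/10) = 0.6310
  Stage 3: F_3 = 10^(4.89/10) = 3.083, G_3 = 10^(−4.24/10) = 0.3767
  Stage 4: F_4 = 10^(4.16/10) = 2.606, G_4 = 10^(15.0/10) = 31.62
Friis cascade:
  F = 1.500 + (1.585 − 1)/31.62 + (3.083 − 1)/19.95 + (2.606 − 1)/7.516 = 1.836
NF = 10 log₁₀(1.836) = 2.64 dB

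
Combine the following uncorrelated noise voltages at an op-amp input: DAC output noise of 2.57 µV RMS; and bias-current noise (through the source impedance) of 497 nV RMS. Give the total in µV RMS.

2.62 µV

Uncorrelated sources add in power (mean-square): V_tot = √(ΣV_i²)
V_tot = √[(2.57×10⁻⁶)² + (4.97×10⁻⁷)²] = 2.62×10⁻⁶ V = 2.62 µV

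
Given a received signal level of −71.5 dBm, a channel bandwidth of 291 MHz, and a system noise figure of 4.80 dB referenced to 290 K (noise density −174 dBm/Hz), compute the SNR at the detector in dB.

Noise floor: N = −174 + 10 log₁₀(B) + NF
10 log₁₀(2.91×10⁸) = 84.64 dB
N = −174 + 84.64 + 4.80 = −84.56 dBm
SNR = P_sig − N = −71.5 − (−84.56) = 13.06 dB → 13.1 dB

13.1 dB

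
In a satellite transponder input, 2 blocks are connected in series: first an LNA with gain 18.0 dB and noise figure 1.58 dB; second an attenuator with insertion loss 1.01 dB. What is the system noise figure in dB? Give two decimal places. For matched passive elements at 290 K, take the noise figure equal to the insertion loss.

1.59 dB

Convert to linear (a loss of L dB is a gain of −L dB): F_i = 10^(NF_i/10), G_i = 10^(G_i,dB/10)
  Stage 1: F_1 = 10^(1.58/10) = 1.439, G_1 = 10^(18.0/10) = 63.10
  Stage 2: F_2 = 10^(1.01/10) = 1.262, G_2 = 10^(−1.01/10) = 0.7925
Friis cascade:
  F = 1.439 + (1.262 − 1)/63.10 = 1.443
NF = 10 log₁₀(1.443) = 1.59 dB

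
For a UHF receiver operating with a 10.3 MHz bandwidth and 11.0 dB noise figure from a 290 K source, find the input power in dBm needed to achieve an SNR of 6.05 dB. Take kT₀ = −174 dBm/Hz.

Sensitivity = −174 + 10 log₁₀(B) + NF + SNR_min
= −174 + 70.13 + 11.0 + 6.05
= −86.82 dBm → −86.8 dBm

−86.8 dBm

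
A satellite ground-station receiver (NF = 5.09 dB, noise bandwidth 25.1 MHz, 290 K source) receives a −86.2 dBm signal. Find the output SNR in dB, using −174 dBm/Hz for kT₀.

8.7 dB

Noise floor: N = −174 + 10 log₁₀(B) + NF
10 log₁₀(2.51×10⁷) = 74 dB
N = −174 + 74 + 5.09 = −94.91 dBm
SNR = P_sig − N = −86.2 − (−94.91) = 8.71 dB → 8.7 dB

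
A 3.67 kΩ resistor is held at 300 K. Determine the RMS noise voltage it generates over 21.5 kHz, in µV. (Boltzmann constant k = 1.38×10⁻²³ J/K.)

V_n = √(4kTRB)
4kTRB = 4 × 1.38×10⁻²³ × 300 × 3.67×10³ × 2.15×10⁴ = 1.31×10⁻¹² V²
V_n = √(1.31×10⁻¹²) = 1.14×10⁻⁶ V = 1.14 µV

1.14 µV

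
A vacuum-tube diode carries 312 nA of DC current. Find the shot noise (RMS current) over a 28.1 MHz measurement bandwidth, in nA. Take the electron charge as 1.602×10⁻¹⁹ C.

1.68 nA

I_n = √(2qI·B)
2qI·B = 2 × 1.602×10⁻¹⁹ × 3.12×10⁻⁷ × 2.81×10⁷ = 2.81×10⁻¹⁸ A²
I_n = √(2.81×10⁻¹⁸) = 1.68×10⁻⁹ A = 1.68 nA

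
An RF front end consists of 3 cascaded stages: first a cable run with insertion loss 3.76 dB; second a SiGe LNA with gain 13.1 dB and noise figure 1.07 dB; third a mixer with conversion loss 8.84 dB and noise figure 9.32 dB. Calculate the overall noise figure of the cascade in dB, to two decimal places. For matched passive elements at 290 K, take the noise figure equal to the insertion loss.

5.93 dB

Convert to linear (a loss of L dB is a gain of −L dB): F_i = 10^(NF_i/10), G_i = 10^(G_i,dB/10)
  Stage 1: F_1 = 10^(3.76/10) = 2.377, G_1 = 10^(−3.76/10) = 0.4207
  Stage 2: F_2 = 10^(1.07/10) = 1.279, G_2 = 10^(13.1/10) = 20.42
  Stage 3: F_3 = 10^(9.32/10) = 8.551, G_3 = 10^(−8.84/10) = 0.1306
Friis cascade:
  F = 2.377 + (1.279 − 1)/0.4207 + (8.551 − 1)/8.590 = 3.920
NF = 10 log₁₀(3.920) = 5.93 dB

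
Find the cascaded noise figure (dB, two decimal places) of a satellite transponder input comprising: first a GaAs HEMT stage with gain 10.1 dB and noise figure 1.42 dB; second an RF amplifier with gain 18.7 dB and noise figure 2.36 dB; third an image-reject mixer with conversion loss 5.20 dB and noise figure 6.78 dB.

1.65 dB

Convert to linear (a loss of L dB is a gain of −L dB): F_i = 10^(NF_i/10), G_i = 10^(G_i,dB/10)
  Stage 1: F_1 = 10^(1.42/10) = 1.387, G_1 = 10^(10.1/10) = 10.23
  Stage 2: F_2 = 10^(2.36/10) = 1.722, G_2 = 10^(18.7/10) = 74.13
  Stage 3: F_3 = 10^(6.78/10) = 4.764, G_3 = 10^(−5.20/10) = 0.3020
Friis cascade:
  F = 1.387 + (1.722 − 1)/10.23 + (4.764 − 1)/758.6 = 1.462
NF = 10 log₁₀(1.462) = 1.65 dB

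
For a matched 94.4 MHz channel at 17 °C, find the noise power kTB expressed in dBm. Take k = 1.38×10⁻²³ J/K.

−94.2 dBm

T = 17 °C + 273.15 = 290.15 K
P_n = kTB = 1.38×10⁻²³ × 290.15 × 9.44×10⁷ = 3.78×10⁻¹³ W
In dBm: 10 log₁₀(3.78×10⁻¹³ / 10⁻³) = −94.2 dBm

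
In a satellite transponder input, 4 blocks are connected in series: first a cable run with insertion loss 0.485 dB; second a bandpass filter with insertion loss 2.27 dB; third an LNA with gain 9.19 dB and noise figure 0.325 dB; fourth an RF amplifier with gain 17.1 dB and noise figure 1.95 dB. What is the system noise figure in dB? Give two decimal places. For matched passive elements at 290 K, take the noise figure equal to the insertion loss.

Convert to linear (a loss of L dB is a gain of −L dB): F_i = 10^(NF_i/10), G_i = 10^(G_i,dB/10)
  Stage 1: F_1 = 10^(0.485/10) = 1.118, G_1 = 10^(−0.485/10) = 0.8943
  Stage 2: F_2 = 10^(2.27/10) = 1.687, G_2 = 10^(−2.27/10) = 0.5929
  Stage 3: F_3 = 10^(0.325/10) = 1.078, G_3 = 10^(9.19/10) = 8.299
  Stage 4: F_4 = 10^(1.95/10) = 1.567, G_4 = 10^(17.1/10) = 51.29
Friis cascade:
  F = 1.118 + (1.687 − 1)/0.8943 + (1.078 − 1)/0.5303 + (1.567 − 1)/4.400 = 2.161
NF = 10 log₁₀(2.161) = 3.35 dB

3.35 dB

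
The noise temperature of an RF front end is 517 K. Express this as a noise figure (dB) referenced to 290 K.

4.44 dB

F = 1 + T_e/T₀ = 1 + 517/290 = 2.78276
NF = 10 log₁₀(2.78276) = 4.44 dB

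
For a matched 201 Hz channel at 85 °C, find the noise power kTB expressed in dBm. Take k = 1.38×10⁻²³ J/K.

−150.0 dBm

T = 85 °C + 273.15 = 358.15 K
P_n = kTB = 1.38×10⁻²³ × 358.15 × 2.01×10² = 9.93×10⁻¹⁹ W
In dBm: 10 log₁₀(9.93×10⁻¹⁹ / 10⁻³) = −150.0 dBm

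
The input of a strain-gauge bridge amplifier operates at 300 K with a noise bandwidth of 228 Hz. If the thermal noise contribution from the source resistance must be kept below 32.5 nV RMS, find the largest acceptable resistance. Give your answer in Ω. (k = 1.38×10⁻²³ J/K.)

280 Ω

Johnson–Nyquist: V_n = √(4kTRB) ⇒ R = V_n² / (4kTB)
4kTB = 4 × 1.38×10⁻²³ × 300 × 2.28×10² = 3.78×10⁻¹⁸
R = (3.25×10⁻⁸)² / 3.78×10⁻¹⁸ = 2.80×10² Ω = 280 Ω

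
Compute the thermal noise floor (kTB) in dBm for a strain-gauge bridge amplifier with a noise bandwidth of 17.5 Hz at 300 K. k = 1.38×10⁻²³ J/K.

−161.4 dBm

P_n = kTB = 1.38×10⁻²³ × 300 × 1.75×10¹ = 7.25×10⁻²⁰ W
In dBm: 10 log₁₀(7.25×10⁻²⁰ / 10⁻³) = −161.4 dBm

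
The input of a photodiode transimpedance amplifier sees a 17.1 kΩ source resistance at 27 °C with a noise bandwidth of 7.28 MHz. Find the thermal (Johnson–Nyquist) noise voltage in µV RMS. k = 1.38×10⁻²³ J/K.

T = 27 °C + 273.15 = 300.15 K
V_n = √(4kTRB)
4kTRB = 4 × 1.38×10⁻²³ × 300.15 × 1.71×10⁴ × 7.28×10⁶ = 2.06×10⁻⁹ V²
V_n = √(2.06×10⁻⁹) = 4.54×10⁻⁵ V = 45.4 µV

45.4 µV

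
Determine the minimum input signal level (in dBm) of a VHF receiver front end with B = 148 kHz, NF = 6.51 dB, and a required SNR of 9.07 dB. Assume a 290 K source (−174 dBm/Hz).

Sensitivity = −174 + 10 log₁₀(B) + NF + SNR_min
= −174 + 51.7 + 6.51 + 9.07
= −106.72 dBm → −106.7 dBm

−106.7 dBm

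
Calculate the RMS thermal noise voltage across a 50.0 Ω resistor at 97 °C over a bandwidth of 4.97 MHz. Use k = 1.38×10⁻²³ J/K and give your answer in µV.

T = 97 °C + 273.15 = 370.15 K
V_n = √(4kTRB)
4kTRB = 4 × 1.38×10⁻²³ × 370.15 × 5.00×10¹ × 4.97×10⁶ = 5.08×10⁻¹² V²
V_n = √(5.08×10⁻¹²) = 2.25×10⁻⁶ V = 2.25 µV

2.25 µV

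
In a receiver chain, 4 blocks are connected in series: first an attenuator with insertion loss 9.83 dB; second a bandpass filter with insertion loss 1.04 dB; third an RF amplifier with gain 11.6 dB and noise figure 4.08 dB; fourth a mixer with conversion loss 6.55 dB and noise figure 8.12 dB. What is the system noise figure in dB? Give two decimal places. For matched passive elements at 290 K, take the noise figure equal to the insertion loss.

Convert to linear (a loss of L dB is a gain of −L dB): F_i = 10^(NF_i/10), G_i = 10^(G_i,dB/10)
  Stage 1: F_1 = 10^(9.83/10) = 9.616, G_1 = 10^(−9.83/10) = 0.1040
  Stage 2: F_2 = 10^(1.04/10) = 1.271, G_2 = 10^(−1.04/10) = 0.7870
  Stage 3: F_3 = 10^(4.08/10) = 2.559, G_3 = 10^(11.6/10) = 14.45
  Stage 4: F_4 = 10^(8.12/10) = 6.486, G_4 = 10^(−6.55/10) = 0.2213
Friis cascade:
  F = 9.616 + (1.271 − 1)/0.1040 + (2.559 − 1)/0.08185 + (6.486 − 1)/1.183 = 35.90
NF = 10 log₁₀(35.90) = 15.55 dB

15.55 dB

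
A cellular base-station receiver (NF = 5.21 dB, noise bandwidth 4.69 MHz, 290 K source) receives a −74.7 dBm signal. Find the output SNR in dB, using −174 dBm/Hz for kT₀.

27.4 dB

Noise floor: N = −174 + 10 log₁₀(B) + NF
10 log₁₀(4.69×10⁶) = 66.71 dB
N = −174 + 66.71 + 5.21 = −102.08 dBm
SNR = P_sig − N = −74.7 − (−102.08) = 27.38 dB → 27.4 dB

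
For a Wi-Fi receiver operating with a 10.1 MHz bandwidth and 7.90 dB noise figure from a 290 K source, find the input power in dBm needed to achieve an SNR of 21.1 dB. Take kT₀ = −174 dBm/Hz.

−75.0 dBm

Sensitivity = −174 + 10 log₁₀(B) + NF + SNR_min
= −174 + 70.04 + 7.90 + 21.1
= −74.96 dBm → −75.0 dBm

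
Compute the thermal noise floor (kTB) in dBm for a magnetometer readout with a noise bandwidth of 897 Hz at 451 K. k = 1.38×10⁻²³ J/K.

P_n = kTB = 1.38×10⁻²³ × 451 × 8.97×10² = 5.58×10⁻¹⁸ W
In dBm: 10 log₁₀(5.58×10⁻¹⁸ / 10⁻³) = −142.5 dBm

−142.5 dBm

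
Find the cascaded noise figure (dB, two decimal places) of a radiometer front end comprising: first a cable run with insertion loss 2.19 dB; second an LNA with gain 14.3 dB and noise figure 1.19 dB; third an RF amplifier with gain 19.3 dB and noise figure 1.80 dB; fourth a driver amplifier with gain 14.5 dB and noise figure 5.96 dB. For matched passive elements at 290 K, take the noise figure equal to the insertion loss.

Convert to linear (a loss of L dB is a gain of −L dB): F_i = 10^(NF_i/10), G_i = 10^(G_i,dB/10)
  Stage 1: F_1 = 10^(2.19/10) = 1.656, G_1 = 10^(−2.19/10) = 0.6039
  Stage 2: F_2 = 10^(1.19/10) = 1.315, G_2 = 10^(14.3/10) = 26.92
  Stage 3: F_3 = 10^(1.80/10) = 1.514, G_3 = 10^(19.3/10) = 85.11
  Stage 4: F_4 = 10^(5.96/10) = 3.945, G_4 = 10^(14.5/10) = 28.18
Friis cascade:
  F = 1.656 + (1.315 − 1)/0.6039 + (1.514 − 1)/16.26 + (3.945 − 1)/1384 = 2.211
NF = 10 log₁₀(2.211) = 3.45 dB

3.45 dB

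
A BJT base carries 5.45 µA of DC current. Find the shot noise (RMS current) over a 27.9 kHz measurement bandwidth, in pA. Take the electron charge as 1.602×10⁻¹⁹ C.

221 pA

I_n = √(2qI·B)
2qI·B = 2 × 1.602×10⁻¹⁹ × 5.45×10⁻⁶ × 2.79×10⁴ = 4.87×10⁻²⁰ A²
I_n = √(4.87×10⁻²⁰) = 2.21×10⁻¹⁰ A = 221 pA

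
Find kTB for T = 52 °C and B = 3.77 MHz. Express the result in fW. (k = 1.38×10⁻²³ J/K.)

16.9 fW

T = 52 °C + 273.15 = 325.15 K
P_n = kTB = 1.38×10⁻²³ × 325.15 × 3.77×10⁶ = 1.69×10⁻¹⁴ W = 16.9 fW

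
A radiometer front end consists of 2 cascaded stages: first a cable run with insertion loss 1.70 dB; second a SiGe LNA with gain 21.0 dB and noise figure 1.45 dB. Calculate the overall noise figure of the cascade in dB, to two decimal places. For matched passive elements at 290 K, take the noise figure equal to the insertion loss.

3.15 dB

Convert to linear (a loss of L dB is a gain of −L dB): F_i = 10^(NF_i/10), G_i = 10^(G_i,dB/10)
  Stage 1: F_1 = 10^(1.70/10) = 1.479, G_1 = 10^(−1.70/10) = 0.6761
  Stage 2: F_2 = 10^(1.45/10) = 1.396, G_2 = 10^(21.0/10) = 125.9
Friis cascade:
  F = 1.479 + (1.396 − 1)/0.6761 = 2.065
NF = 10 log₁₀(2.065) = 3.15 dB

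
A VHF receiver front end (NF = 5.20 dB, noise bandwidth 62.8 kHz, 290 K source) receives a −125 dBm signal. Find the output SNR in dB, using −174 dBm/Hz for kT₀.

Noise floor: N = −174 + 10 log₁₀(B) + NF
10 log₁₀(6.28×10⁴) = 47.98 dB
N = −174 + 47.98 + 5.20 = −120.82 dBm
SNR = P_sig − N = −125 − (−120.82) = −4.18 dB → −4.2 dB

−4.2 dB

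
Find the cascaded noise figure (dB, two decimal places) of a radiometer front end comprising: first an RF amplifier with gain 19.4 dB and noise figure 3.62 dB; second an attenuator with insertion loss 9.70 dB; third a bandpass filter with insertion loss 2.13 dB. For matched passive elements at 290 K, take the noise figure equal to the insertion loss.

Convert to linear (a loss of L dB is a gain of −L dB): F_i = 10^(NF_i/10), G_i = 10^(G_i,dB/10)
  Stage 1: F_1 = 10^(3.62/10) = 2.301, G_1 = 10^(19.4/10) = 87.10
  Stage 2: F_2 = 10^(9.70/10) = 9.333, G_2 = 10^(−9.70/10) = 0.1072
  Stage 3: F_3 = 10^(2.13/10) = 1.633, G_3 = 10^(−2.13/10) = 0.6124
Friis cascade:
  F = 2.301 + (9.333 − 1)/87.10 + (1.633 − 1)/9.333 = 2.465
NF = 10 log₁₀(2.465) = 3.92 dB

3.92 dB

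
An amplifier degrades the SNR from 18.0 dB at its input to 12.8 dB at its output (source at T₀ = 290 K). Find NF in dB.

5.2 dB

NF (dB) = SNR_in(dB) − SNR_out(dB) when the source is at T₀
NF = 18.0 − 12.8 = 5.2 dB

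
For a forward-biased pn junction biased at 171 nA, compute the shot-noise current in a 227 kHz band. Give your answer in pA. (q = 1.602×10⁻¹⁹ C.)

I_n = √(2qI·B)
2qI·B = 2 × 1.602×10⁻¹⁹ × 1.71×10⁻⁷ × 2.27×10⁵ = 1.24×10⁻²⁰ A²
I_n = √(1.24×10⁻²⁰) = 1.12×10⁻¹⁰ A = 112 pA

112 pA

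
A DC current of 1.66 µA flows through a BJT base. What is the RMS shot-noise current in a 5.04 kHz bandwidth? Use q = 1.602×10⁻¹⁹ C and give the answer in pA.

I_n = √(2qI·B)
2qI·B = 2 × 1.602×10⁻¹⁹ × 1.66×10⁻⁶ × 5.04×10³ = 2.68×10⁻²¹ A²
I_n = √(2.68×10⁻²¹) = 5.18×10⁻¹¹ A = 51.8 pA

51.8 pA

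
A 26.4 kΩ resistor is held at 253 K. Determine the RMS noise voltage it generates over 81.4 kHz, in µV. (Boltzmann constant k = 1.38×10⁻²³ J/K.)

V_n = √(4kTRB)
4kTRB = 4 × 1.38×10⁻²³ × 253 × 2.64×10⁴ × 8.14×10⁴ = 3.00×10⁻¹¹ V²
V_n = √(3.00×10⁻¹¹) = 5.48×10⁻⁶ V = 5.48 µV

5.48 µV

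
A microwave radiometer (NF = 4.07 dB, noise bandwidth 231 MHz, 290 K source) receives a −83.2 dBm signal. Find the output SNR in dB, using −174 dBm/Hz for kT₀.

3.1 dB

Noise floor: N = −174 + 10 log₁₀(B) + NF
10 log₁₀(2.31×10⁸) = 83.64 dB
N = −174 + 83.64 + 4.07 = −86.29 dBm
SNR = P_sig − N = −83.2 − (−86.29) = 3.09 dB → 3.1 dB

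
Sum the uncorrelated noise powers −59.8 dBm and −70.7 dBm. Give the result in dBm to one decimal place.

−59.5 dBm

Convert to linear, add, convert back:
P₁ = 1.05×10⁻⁹ W, P₂ = 8.51×10⁻¹¹ W
P_tot = 1.13×10⁻⁹ W → 10 log₁₀(P_tot / 10⁻³) = −59.5 dBm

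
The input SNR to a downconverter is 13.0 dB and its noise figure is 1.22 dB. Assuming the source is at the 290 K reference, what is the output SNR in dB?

By definition F = SNR_in/SNR_out, so in dB: SNR_out = SNR_in − NF
SNR_out = 13.0 − 1.22 = 11.78 dB

11.78 dB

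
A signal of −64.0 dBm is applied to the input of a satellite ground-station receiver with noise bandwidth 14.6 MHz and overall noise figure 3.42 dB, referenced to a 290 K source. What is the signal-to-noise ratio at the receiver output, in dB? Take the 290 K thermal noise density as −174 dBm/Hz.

34.9 dB

Noise floor: N = −174 + 10 log₁₀(B) + NF
10 log₁₀(1.46×10⁷) = 71.64 dB
N = −174 + 71.64 + 3.42 = −98.94 dBm
SNR = P_sig − N = −64.0 − (−98.94) = 34.94 dB → 34.9 dB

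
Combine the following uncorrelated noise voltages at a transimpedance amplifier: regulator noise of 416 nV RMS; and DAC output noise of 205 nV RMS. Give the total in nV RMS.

Uncorrelated sources add in power (mean-square): V_tot = √(ΣV_i²)
V_tot = √[(4.16×10⁻⁷)² + (2.05×10⁻⁷)²] = 4.64×10⁻⁷ V = 464 nV

464 nV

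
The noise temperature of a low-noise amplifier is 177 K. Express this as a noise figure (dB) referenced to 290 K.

2.07 dB

F = 1 + T_e/T₀ = 1 + 177/290 = 1.61034
NF = 10 log₁₀(1.61034) = 2.07 dB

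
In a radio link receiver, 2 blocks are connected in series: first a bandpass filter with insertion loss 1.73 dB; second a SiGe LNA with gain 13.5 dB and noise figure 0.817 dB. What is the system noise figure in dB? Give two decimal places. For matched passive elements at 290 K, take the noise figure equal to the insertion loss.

2.55 dB

Convert to linear (a loss of L dB is a gain of −L dB): F_i = 10^(NF_i/10), G_i = 10^(G_i,dB/10)
  Stage 1: F_1 = 10^(1.73/10) = 1.489, G_1 = 10^(−1.73/10) = 0.6714
  Stage 2: F_2 = 10^(0.817/10) = 1.207, G_2 = 10^(13.5/10) = 22.39
Friis cascade:
  F = 1.489 + (1.207 − 1)/0.6714 = 1.798
NF = 10 log₁₀(1.798) = 2.55 dB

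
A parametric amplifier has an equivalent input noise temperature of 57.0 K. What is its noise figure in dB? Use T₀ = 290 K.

0.779 dB

F = 1 + T_e/T₀ = 1 + 57.0/290 = 1.19655
NF = 10 log₁₀(1.19655) = 0.779 dB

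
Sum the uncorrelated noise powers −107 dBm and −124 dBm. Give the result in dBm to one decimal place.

Convert to linear, add, convert back:
P₁ = 2.00×10⁻¹⁴ W, P₂ = 3.98×10⁻¹⁶ W
P_tot = 2.04×10⁻¹⁴ W → 10 log₁₀(P_tot / 10⁻³) = −106.9 dBm

−106.9 dBm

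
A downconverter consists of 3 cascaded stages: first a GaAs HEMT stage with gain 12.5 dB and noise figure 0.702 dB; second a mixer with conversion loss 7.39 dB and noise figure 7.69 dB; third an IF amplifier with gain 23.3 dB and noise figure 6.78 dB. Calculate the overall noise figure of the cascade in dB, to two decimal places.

Convert to linear (a loss of L dB is a gain of −L dB): F_i = 10^(NF_i/10), G_i = 10^(G_i,dB/10)
  Stage 1: F_1 = 10^(0.702/10) = 1.175, G_1 = 10^(12.5/10) = 17.78
  Stage 2: F_2 = 10^(7.69/10) = 5.875, G_2 = 10^(−7.39/10) = 0.1824
  Stage 3: F_3 = 10^(6.78/10) = 4.764, G_3 = 10^(23.3/10) = 213.8
Friis cascade:
  F = 1.175 + (5.875 − 1)/17.78 + (4.764 − 1)/3.243 = 2.610
NF = 10 log₁₀(2.610) = 4.17 dB

4.17 dB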